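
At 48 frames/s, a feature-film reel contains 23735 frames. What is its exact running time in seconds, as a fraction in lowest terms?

Running time = 23735 ÷ (48) = 23735 × 1/48 = 23735/48 s.

23735/48 seconds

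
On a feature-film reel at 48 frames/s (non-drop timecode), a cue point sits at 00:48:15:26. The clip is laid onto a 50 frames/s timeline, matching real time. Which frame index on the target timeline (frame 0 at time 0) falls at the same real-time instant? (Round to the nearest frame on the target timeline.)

frame 144777

Source frame index: (0×3600 + 48×60 + 15) × 48 + 26 = 138986.
Real time: 138986 / (48) = 69493/24 s.
Target frame: (69493/24) × (50) = 1737325/12 ≈ 144777.083 → 144777.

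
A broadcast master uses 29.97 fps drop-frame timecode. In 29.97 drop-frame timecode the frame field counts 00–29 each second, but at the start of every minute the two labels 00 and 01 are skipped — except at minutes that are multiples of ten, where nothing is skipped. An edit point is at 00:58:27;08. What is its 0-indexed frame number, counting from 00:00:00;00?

105112

As if non-drop at 30 labels/s: (0 × 3600 + 58 × 60 + 27) × 30 + 8 = 105218.
Minute boundaries passed: 58; those not divisible by 10: 58 − 5 = 53; dropped labels = 2 × 53 = 106.
Actual frame index = 105218 − 106 = 105112.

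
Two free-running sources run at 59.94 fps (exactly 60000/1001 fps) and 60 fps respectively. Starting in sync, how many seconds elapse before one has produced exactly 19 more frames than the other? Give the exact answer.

The gap grows by |60 − 60000/1001| = 60/1001 frames per second.
Time for a 19-frame gap: 19 ÷ (60/1001) = 19019/60 s.

19019/60 seconds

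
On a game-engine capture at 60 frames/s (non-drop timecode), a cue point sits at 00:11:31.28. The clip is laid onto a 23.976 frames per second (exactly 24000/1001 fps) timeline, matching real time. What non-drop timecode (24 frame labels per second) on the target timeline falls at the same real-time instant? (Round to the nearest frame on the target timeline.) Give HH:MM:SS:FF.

Source frame index: (0×3600 + 11×60 + 31) × 60 + 28 = 41488.
Real time: 41488 / (60) = 10372/15 s.
Target frame: (10372/15) × (24000/1001) = 16595200/1001 ≈ 16578.621 → 16579.
At 24 labels/s: frame 16579 → 00:11:30:19.

00:11:30:19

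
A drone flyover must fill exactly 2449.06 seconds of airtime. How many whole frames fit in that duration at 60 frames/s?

Frames = 2449.06 × 60 = 734718/5 ≈ 146943.6000.
Complete frames: 146943.

146943 frames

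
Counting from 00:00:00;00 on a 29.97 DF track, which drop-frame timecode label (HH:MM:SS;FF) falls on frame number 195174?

01:48:32;10

Each 10-minute DF block holds 10 × 60 × 30 − 9 × 2 = 17982 frames. 195174 ÷ 17982 → 10 full blocks, remainder 15354.
Within the partial block the first minute is 1800 frames and each further minute 1798, so 8 further minute boundaries passed. Total skipped labels = 18 × 10 + 2 × 8 = 196.
Non-drop label index = 195174 + 196 = 195370; at 30 labels/s that is 01:48:32:10, i.e. DF 01:48:32;10.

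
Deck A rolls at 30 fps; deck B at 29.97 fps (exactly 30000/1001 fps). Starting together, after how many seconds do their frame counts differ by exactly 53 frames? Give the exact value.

The gap grows by |30000/1001 − 30| = 30/1001 frames per second.
Time for a 53-frame gap: 53 ÷ (30/1001) = 53053/30 s.

53053/30 seconds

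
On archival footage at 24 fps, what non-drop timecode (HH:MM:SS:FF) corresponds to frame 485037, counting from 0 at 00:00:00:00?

485037 ÷ 24 = 20209 full seconds, remainder 21 frames.
20209 s = 5 h 36 min 49 s.
Timecode: 05:36:49:21.

05:36:49:21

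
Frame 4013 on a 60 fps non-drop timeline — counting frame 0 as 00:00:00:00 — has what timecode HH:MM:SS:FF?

4013 ÷ 60 = 66 full seconds, remainder 53 frames.
66 s = 0 h 1 min 6 s.
Timecode: 00:01:06:53.

00:01:06:53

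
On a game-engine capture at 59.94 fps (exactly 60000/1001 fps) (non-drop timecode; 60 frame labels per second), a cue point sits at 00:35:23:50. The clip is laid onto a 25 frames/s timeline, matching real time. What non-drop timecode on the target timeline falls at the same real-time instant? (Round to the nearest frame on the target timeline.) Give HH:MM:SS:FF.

00:35:25:24

Source frame index: (0×3600 + 35×60 + 23) × 60 + 50 = 127430.
Real time: 127430 / (60000/1001) = 12755743/6000 s.
Target frame: (12755743/6000) × (25) = 12755743/240 ≈ 53148.929 → 53149.
At 25 labels/s: frame 53149 → 00:35:25:24.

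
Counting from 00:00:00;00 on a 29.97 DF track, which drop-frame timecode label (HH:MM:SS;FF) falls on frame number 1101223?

10:12:24;05

Each 10-minute DF block holds 10 × 60 × 30 − 9 × 2 = 17982 frames. 1101223 ÷ 17982 → 61 full blocks, remainder 4321.
Within the partial block the first minute is 1800 frames and each further minute 1798, so 2 further minute boundaries passed. Total skipped labels = 18 × 61 + 2 × 2 = 1102.
Non-drop label index = 1101223 + 1102 = 1102325; at 30 labels/s that is 10:12:24:05, i.e. DF 10:12:24;05.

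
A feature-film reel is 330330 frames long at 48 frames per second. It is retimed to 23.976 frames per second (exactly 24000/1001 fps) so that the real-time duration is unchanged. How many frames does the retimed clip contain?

165000 frames

Target frames = source frames × (target rate / source rate) = 330330 × (24000/1001)/(48) = 330330 × 500/1001 = 165000.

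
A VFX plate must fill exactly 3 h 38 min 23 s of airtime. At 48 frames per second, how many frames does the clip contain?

628944 frames

3 h 38 min 23 s = 13103 s.
Frames = 13103 × 48 = 628944.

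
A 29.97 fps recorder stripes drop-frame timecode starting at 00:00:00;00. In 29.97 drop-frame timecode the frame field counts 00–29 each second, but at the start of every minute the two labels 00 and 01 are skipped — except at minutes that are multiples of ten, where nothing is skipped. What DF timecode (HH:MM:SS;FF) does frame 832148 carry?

Ten DF minutes hold 17982 frames, so frame 832148 lies in block 46 (frames 827172–845153) with 4976 frames into that block.
The block's first minute is 1800 frames and the rest 1798 each; 4976 frames reaches minute 2, so 46 × 18 + 2 × 2 = 832 labels have been skipped so far.
Adding those back, label number 832148 + 832 = 832980 at 30 labels/s is 27766 s + 0 f = 7 h 42 min 46 s frame 0, i.e. 07:42:46;00.

07:42:46;00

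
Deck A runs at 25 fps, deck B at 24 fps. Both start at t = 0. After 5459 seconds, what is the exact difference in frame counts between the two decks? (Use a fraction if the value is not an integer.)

A emits 25 × 5459 = 136475 frames; B emits 24 × 5459 = 131016.
Difference = 5459 frames; B is behind A.

5459 frames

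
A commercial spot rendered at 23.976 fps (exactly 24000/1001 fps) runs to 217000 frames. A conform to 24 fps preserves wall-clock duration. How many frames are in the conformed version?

Target frames = source frames × (target rate / source rate) = 217000 × (24)/(24000/1001) = 217000 × 1001/1000 = 217217.

217217 frames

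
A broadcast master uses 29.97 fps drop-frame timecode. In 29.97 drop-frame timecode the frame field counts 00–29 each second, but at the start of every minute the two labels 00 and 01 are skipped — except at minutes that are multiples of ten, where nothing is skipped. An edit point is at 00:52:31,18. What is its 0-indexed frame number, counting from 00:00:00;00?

94454

As if non-drop at 30 labels/s: (0 × 3600 + 52 × 60 + 31) × 30 + 18 = 94548.
Minute boundaries passed: 52; those not divisible by 10: 52 − 5 = 47; dropped labels = 2 × 47 = 94.
Actual frame index = 94548 − 94 = 94454.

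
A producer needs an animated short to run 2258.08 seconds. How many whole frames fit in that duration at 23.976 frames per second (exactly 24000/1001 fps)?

Frames = 2258.08 × 24000/1001 = 4926720/91 ≈ 54139.7802.
Complete frames: 54139.

54139 frames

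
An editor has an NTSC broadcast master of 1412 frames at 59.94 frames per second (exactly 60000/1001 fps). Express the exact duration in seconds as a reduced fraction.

Running time = 1412 ÷ (60000/1001) = 1412 × 1001/60000 = 353353/15000 s.

353353/15000 seconds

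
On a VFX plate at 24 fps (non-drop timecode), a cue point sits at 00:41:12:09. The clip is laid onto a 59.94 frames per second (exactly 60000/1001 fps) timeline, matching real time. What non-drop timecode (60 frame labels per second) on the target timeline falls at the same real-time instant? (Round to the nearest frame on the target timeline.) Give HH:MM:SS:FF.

00:41:09:54

Source frame index: (0×3600 + 41×60 + 12) × 24 + 9 = 59337.
Real time: 59337 / (24) = 19779/8 s.
Target frame: (19779/8) × (60000/1001) = 148342500/1001 ≈ 148194.306 → 148194.
At 60 labels/s: frame 148194 → 00:41:09:54.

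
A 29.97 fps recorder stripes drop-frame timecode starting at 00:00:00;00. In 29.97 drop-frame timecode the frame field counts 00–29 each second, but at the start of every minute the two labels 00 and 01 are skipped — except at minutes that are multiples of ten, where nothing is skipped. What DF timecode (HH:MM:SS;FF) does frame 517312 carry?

04:47:41;00

Each 10-minute DF block holds 10 × 60 × 30 − 9 × 2 = 17982 frames. 517312 ÷ 17982 → 28 full blocks, remainder 13816.
Within the partial block the first minute is 1800 frames and each further minute 1798, so 7 further minute boundaries passed. Total skipped labels = 18 × 28 + 2 × 7 = 518.
Non-drop label index = 517312 + 518 = 517830; at 30 labels/s that is 04:47:41:00, i.e. DF 04:47:41;00.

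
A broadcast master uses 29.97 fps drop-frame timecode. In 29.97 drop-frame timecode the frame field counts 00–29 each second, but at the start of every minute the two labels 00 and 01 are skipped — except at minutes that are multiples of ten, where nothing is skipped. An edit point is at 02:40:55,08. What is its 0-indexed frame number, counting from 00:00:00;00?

As if non-drop at 30 labels/s: (2 × 3600 + 40 × 60 + 55) × 30 + 8 = 289658.
Minute boundaries passed: 160; those not divisible by 10: 160 − 16 = 144; dropped labels = 2 × 144 = 288.
Actual frame index = 289658 − 288 = 289370.

289370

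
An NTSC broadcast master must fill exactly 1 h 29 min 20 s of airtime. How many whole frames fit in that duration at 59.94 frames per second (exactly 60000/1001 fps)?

321278 frames

1 h 29 min 20 s = 5360 s.
Frames = 5360 × 60000/1001 = 321600000/1001 ≈ 321278.7213.
Complete frames: 321278.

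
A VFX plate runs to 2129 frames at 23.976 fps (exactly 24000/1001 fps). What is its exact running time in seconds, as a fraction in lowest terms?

2131129/24000 seconds

Running time = 2129 ÷ (24000/1001) = 2129 × 1001/24000 = 2131129/24000 s.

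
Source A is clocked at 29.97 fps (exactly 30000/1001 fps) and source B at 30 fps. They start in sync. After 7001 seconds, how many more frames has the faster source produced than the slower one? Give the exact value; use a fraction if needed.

210030/1001 frames

A emits 30000/1001 × 7001 = 210030000/1001 frames; B emits 30 × 7001 = 210030.
Difference = 210030/1001 frames (≈ 209.8202); B is ahead of A.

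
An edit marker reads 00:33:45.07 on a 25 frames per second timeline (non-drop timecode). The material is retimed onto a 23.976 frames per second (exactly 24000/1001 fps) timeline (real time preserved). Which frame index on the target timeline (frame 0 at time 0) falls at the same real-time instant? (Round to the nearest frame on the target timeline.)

Source frame index: (0×3600 + 33×60 + 45) × 25 + 7 = 50632.
Real time: 50632 / (25) = 50632/25 s.
Target frame: (50632/25) × (24000/1001) = 48606720/1001 ≈ 48558.162 → 48558.

frame 48558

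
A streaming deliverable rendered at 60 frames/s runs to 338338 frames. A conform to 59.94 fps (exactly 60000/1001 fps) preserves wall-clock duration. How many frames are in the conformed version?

338000 frames

Target frames = source frames × (target rate / source rate) = 338338 × (60000/1001)/(60) = 338338 × 1000/1001 = 338000.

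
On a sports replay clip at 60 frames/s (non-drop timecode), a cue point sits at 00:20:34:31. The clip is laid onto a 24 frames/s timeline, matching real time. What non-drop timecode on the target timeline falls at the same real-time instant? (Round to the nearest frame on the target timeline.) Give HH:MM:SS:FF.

00:20:34:12

Source frame index: (0×3600 + 20×60 + 34) × 60 + 31 = 74071.
Real time: 74071 / (60) = 74071/60 s.
Target frame: (74071/60) × (24) = 148142/5 ≈ 29628.400 → 29628.
At 24 labels/s: frame 29628 → 00:20:34:12.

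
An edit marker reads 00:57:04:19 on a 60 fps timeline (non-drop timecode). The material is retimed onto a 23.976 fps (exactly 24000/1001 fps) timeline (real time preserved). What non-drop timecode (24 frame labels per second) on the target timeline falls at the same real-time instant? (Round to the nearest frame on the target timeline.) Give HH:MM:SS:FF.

00:57:00:21

Source frame index: (0×3600 + 57×60 + 4) × 60 + 19 = 205459.
Real time: 205459 / (60) = 205459/60 s.
Target frame: (205459/60) × (24000/1001) = 82183600/1001 ≈ 82101.499 → 82101.
At 24 labels/s: frame 82101 → 00:57:00:21.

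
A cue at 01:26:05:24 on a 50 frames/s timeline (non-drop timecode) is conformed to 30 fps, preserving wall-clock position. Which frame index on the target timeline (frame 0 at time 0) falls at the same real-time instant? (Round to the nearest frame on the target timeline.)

frame 154964

Source frame index: (1×3600 + 26×60 + 5) × 50 + 24 = 258274.
Real time: 258274 / (50) = 129137/25 s.
Target frame: (129137/25) × (30) = 774822/5 ≈ 154964.400 → 154964.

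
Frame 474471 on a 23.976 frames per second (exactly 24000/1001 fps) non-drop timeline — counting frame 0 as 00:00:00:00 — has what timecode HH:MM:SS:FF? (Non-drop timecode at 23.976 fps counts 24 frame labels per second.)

474471 ÷ 24 = 19769 full seconds, remainder 15 frames.
19769 s = 5 h 29 min 29 s.
Timecode: 05:29:29:15.

05:29:29:15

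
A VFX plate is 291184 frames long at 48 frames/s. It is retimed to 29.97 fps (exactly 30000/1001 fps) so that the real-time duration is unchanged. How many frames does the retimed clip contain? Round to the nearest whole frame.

181808 frames

Frames at target rate = 291184 × (30000/1001) / (48) = 181990000/1001 ≈ 181808.192.
Nearest whole frame: 181808.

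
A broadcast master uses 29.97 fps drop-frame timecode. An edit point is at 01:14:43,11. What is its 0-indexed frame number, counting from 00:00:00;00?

134367

Complete 10-minute blocks: 7, each 17982 frames → 125874.
Remaining 4 whole minutes in the current block: 1800 + 3 × 1798 = 7194 frames.
Within the current minute: 43 × 30 + 11 − 2 = 1299 (labels ;00/;01 skipped at this minute). Total = 125874 + 7194 + 1299 = 134367.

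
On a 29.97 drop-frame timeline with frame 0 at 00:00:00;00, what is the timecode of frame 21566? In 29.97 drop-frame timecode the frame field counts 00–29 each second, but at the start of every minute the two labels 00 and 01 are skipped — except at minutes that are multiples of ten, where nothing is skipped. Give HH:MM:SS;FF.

Each 10-minute DF block holds 10 × 60 × 30 − 9 × 2 = 17982 frames. 21566 ÷ 17982 → 1 full block, remainder 3584.
Within the partial block the first minute is 1800 frames and each further minute 1798, so 1 further minute boundary passed. Total skipped labels = 18 × 1 + 2 × 1 = 20.
Non-drop label index = 21566 + 20 = 21586; at 30 labels/s that is 00:11:59:16, i.e. DF 00:11:59;16.

00:11:59;16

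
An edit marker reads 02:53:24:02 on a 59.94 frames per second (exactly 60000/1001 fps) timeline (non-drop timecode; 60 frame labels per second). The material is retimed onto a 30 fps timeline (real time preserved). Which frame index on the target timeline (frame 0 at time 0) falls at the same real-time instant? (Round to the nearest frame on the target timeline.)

Source frame index: (2×3600 + 53×60 + 24) × 60 + 2 = 624242.
Real time: 624242 / (60000/1001) = 312433121/30000 s.
Target frame: (312433121/30000) × (30) = 312433121/1000 ≈ 312433.121 → 312433.

frame 312433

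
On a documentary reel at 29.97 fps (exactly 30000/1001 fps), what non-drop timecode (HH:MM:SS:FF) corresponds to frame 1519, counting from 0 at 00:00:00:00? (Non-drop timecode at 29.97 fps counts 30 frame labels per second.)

00:00:50:19

1519 ÷ 30 = 50 full seconds, remainder 19 frames.
50 s = 0 h 0 min 50 s.
Timecode: 00:00:50:19.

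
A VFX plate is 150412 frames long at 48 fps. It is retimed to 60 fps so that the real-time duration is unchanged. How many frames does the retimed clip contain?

Target frames = source frames × (target rate / source rate) = 150412 × (60)/(48) = 150412 × 5/4 = 188015.

188015 frames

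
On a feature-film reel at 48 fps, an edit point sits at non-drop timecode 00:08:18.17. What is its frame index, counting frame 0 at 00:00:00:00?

23921

Total seconds to the label: (0 × 3600 + 8 × 60 + 18) = 498.
Frame index = 498 × 48 + 17 = 23921.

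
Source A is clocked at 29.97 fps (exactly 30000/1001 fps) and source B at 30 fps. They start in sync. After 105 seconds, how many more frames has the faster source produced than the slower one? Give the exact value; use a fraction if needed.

450/143 frames

A emits 30000/1001 × 105 = 450000/143 frames; B emits 30 × 105 = 3150.
Difference = 450/143 frames (≈ 3.1469); B is ahead of A.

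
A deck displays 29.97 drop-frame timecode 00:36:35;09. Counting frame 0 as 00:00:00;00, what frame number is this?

As if non-drop at 30 labels/s: (0 × 3600 + 36 × 60 + 35) × 30 + 9 = 65859.
Minute boundaries passed: 36; those not divisible by 10: 36 − 3 = 33; dropped labels = 2 × 33 = 66.
Actual frame index = 65859 − 66 = 65793.

65793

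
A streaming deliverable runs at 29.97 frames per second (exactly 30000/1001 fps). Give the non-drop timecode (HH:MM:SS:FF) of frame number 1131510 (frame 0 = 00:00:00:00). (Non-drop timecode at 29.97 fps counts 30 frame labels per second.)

1131510 ÷ 30 = 37717 full seconds, remainder 0 frames.
37717 s = 10 h 28 min 37 s.
Timecode: 10:28:37:00.

10:28:37:00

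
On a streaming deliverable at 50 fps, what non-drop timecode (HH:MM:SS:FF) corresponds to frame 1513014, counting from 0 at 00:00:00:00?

1513014 ÷ 50 = 30260 full seconds, remainder 14 frames.
30260 s = 8 h 24 min 20 s.
Timecode: 08:24:20:14.

08:24:20:14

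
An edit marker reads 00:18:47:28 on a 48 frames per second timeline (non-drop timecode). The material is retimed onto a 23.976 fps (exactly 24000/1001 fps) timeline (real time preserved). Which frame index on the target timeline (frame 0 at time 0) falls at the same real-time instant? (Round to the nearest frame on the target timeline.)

frame 27035

Source frame index: (0×3600 + 18×60 + 47) × 48 + 28 = 54124.
Real time: 54124 / (48) = 13531/12 s.
Target frame: (13531/12) × (24000/1001) = 3866000/143 ≈ 27034.965 → 27035.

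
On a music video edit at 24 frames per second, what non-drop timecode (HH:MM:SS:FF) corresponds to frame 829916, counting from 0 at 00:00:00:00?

09:36:19:20

829916 ÷ 24 = 34579 full seconds, remainder 20 frames.
34579 s = 9 h 36 min 19 s.
Timecode: 09:36:19:20.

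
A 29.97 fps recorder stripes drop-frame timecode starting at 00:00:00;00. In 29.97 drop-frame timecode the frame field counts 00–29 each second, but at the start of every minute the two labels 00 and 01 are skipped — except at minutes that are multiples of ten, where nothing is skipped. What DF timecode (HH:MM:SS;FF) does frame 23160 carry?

Each 10-minute DF block holds 10 × 60 × 30 − 9 × 2 = 17982 frames. 23160 ÷ 17982 → 1 full block, remainder 5178.
Within the partial block the first minute is 1800 frames and each further minute 1798, so 2 further minute boundaries passed. Total skipped labels = 18 × 1 + 2 × 2 = 22.
Non-drop label index = 23160 + 22 = 23182; at 30 labels/s that is 00:12:52:22, i.e. DF 00:12:52;22.

00:12:52;22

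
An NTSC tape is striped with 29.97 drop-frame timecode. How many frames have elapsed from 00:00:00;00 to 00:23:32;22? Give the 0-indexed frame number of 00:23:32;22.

42340

As if non-drop at 30 labels/s: (0 × 3600 + 23 × 60 + 32) × 30 + 22 = 42382.
Minute boundaries passed: 23; those not divisible by 10: 23 − 2 = 21; dropped labels = 2 × 21 = 42.
Actual frame index = 42382 − 42 = 42340.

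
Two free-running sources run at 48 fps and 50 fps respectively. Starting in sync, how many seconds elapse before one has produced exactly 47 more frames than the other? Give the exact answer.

The gap grows by |50 − 48| = 2 frames per second.
Time for a 47-frame gap: 47 ÷ (2) = 23.5 s.

23.5 seconds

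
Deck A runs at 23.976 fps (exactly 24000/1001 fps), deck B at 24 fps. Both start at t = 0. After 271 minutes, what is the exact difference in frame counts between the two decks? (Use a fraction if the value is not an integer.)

271 min = 16260 s.
A emits 24000/1001 × 16260 = 390240000/1001 frames; B emits 24 × 16260 = 390240.
Difference = 390240/1001 frames (≈ 389.8501); B is ahead of A.

390240/1001 frames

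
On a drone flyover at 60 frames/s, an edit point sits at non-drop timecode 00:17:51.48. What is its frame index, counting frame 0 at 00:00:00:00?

Total seconds to the label: (0 × 3600 + 17 × 60 + 51) = 1071.
Frame index = 1071 × 60 + 48 = 64308.

frame 64308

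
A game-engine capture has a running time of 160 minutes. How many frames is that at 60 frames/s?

576000 frames

160 min = 9600 s.
Frames = 9600 × 60 = 576000.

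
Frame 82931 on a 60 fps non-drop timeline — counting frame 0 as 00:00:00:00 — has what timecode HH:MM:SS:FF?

00:23:02:11

82931 ÷ 60 = 1382 full seconds, remainder 11 frames.
1382 s = 0 h 23 min 2 s.
Timecode: 00:23:02:11.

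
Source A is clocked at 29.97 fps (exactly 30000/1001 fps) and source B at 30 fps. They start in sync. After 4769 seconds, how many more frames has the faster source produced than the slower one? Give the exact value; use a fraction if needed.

A emits 30000/1001 × 4769 = 143070000/1001 frames; B emits 30 × 4769 = 143070.
Difference = 143070/1001 frames (≈ 142.9271); B is ahead of A.

143070/1001 frames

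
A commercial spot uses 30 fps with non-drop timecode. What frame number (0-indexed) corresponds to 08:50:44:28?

frame 955348

Total seconds to the label: (8 × 3600 + 50 × 60 + 44) = 31844.
Frame index = 31844 × 30 + 28 = 955348.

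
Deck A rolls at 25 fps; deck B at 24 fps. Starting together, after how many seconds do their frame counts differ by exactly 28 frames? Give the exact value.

The gap grows by |24 − 25| = 1 frame per second.
Time for a 28-frame gap: 28 ÷ (1) = 28 s.

28 seconds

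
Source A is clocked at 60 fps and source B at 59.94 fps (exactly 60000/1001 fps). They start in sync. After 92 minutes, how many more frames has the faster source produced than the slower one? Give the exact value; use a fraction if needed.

92 min = 5520 s.
A emits 60 × 5520 = 331200 frames; B emits 60000/1001 × 5520 = 331200000/1001.
Difference = 331200/1001 frames (≈ 330.8691); B is behind A.

331200/1001 frames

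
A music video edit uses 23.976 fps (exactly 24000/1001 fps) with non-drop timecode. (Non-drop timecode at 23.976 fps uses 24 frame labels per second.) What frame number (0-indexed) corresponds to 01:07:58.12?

97884

Total seconds to the label: (1 × 3600 + 7 × 60 + 58) = 4078.
Frame index = 4078 × 24 + 12 = 97884.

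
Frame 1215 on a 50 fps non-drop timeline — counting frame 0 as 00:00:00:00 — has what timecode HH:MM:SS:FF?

1215 ÷ 50 = 24 full seconds, remainder 15 frames.
24 s = 0 h 0 min 24 s.
Timecode: 00:00:24:15.

00:00:24:15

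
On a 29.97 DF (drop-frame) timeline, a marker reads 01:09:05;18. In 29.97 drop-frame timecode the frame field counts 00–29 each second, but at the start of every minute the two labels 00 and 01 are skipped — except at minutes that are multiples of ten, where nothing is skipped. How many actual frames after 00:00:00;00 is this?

124242

Complete 10-minute blocks: 6, each 17982 frames → 107892.
Remaining 9 whole minutes in the current block: 1800 + 8 × 1798 = 16184 frames.
Within the current minute: 5 × 30 + 18 − 2 = 166 (labels ;00/;01 skipped at this minute). Total = 107892 + 16184 + 166 = 124242.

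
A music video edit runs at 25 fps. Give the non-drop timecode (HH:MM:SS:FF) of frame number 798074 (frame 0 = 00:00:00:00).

798074 ÷ 25 = 31922 full seconds, remainder 24 frames.
31922 s = 8 h 52 min 2 s.
Timecode: 08:52:02:24.

08:52:02:24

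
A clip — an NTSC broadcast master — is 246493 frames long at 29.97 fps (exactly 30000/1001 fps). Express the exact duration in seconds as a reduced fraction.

Running time = 246493 ÷ (30000/1001) = 246493 × 1001/30000 = 246739493/30000 s.

246739493/30000 seconds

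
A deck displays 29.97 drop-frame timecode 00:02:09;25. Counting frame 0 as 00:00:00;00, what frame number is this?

3891

As if non-drop at 30 labels/s: (0 × 3600 + 2 × 60 + 9) × 30 + 25 = 3895.
Minute boundaries passed: 2; those not divisible by 10: 2 − 0 = 2; dropped labels = 2 × 2 = 4.
Actual frame index = 3895 − 4 = 3891.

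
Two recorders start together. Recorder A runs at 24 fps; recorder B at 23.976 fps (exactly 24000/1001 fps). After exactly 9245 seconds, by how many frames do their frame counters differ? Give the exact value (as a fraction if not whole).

221880/1001 frames

A emits 24 × 9245 = 221880 frames; B emits 24000/1001 × 9245 = 221880000/1001.
Difference = 221880/1001 frames (≈ 221.6583); B is behind A.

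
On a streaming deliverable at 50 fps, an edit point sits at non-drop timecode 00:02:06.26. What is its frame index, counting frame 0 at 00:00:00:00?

6326

Total seconds to the label: (0 × 3600 + 2 × 60 + 6) = 126.
Frame index = 126 × 50 + 26 = 6326.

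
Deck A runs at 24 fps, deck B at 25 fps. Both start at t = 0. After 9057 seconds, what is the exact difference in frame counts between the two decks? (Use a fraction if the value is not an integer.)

A emits 24 × 9057 = 217368 frames; B emits 25 × 9057 = 226425.
Difference = 9057 frames; B is ahead of A.

9057 frames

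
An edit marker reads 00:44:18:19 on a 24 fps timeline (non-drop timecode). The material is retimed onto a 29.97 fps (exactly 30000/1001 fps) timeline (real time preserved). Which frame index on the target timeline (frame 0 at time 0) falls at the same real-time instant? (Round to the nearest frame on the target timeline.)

Source frame index: (0×3600 + 44×60 + 18) × 24 + 19 = 63811.
Real time: 63811 / (24) = 63811/24 s.
Target frame: (63811/24) × (30000/1001) = 7251250/91 ≈ 79684.066 → 79684.

frame 79684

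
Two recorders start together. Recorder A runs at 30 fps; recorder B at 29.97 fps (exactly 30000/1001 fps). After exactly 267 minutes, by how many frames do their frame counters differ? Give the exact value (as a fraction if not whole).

267 min = 16020 s.
A emits 30 × 16020 = 480600 frames; B emits 30000/1001 × 16020 = 480600000/1001.
Difference = 480600/1001 frames (≈ 480.1199); B is behind A.

480600/1001 frames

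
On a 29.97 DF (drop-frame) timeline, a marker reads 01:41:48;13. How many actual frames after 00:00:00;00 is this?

As if non-drop at 30 labels/s: (1 × 3600 + 41 × 60 + 48) × 30 + 13 = 183253.
Minute boundaries passed: 101; those not divisible by 10: 101 − 10 = 91; dropped labels = 2 × 91 = 182.
Actual frame index = 183253 − 182 = 183071.

183071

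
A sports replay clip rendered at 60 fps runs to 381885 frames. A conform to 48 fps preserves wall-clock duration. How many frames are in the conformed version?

305508 frames

Target frames = source frames × (target rate / source rate) = 381885 × (48)/(60) = 381885 × 4/5 = 305508.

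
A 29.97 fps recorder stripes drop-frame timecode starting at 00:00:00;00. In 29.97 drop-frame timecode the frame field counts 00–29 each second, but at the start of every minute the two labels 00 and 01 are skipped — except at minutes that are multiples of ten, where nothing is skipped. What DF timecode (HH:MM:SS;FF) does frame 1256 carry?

00:00:41;26

Each 10-minute DF block holds 10 × 60 × 30 − 9 × 2 = 17982 frames. 1256 ÷ 17982 → 0 full blocks, remainder 1256.
Within the partial block the first minute is 1800 frames and each further minute 1798, so 0 further minute boundaries passed. Total skipped labels = 18 × 0 + 2 × 0 = 0.
Non-drop label index = 1256 + 0 = 1256; at 30 labels/s that is 00:00:41:26, i.e. DF 00:00:41;26.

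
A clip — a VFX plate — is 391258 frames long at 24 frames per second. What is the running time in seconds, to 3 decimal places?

16302.417 seconds

Running time = 391258 × 1/24 = 195629/12 s ≈ 16302.417 s.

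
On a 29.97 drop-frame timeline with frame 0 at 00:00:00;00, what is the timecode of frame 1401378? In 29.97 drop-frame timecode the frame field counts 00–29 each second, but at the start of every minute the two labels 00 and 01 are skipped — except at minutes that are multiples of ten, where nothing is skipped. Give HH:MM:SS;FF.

12:59:19;12

Ten DF minutes hold 17982 frames, so frame 1401378 lies in block 77 (frames 1384614–1402595) with 16764 frames into that block.
The block's first minute is 1800 frames and the rest 1798 each; 16764 frames reaches minute 9, so 77 × 18 + 9 × 2 = 1404 labels have been skipped so far.
Adding those back, label number 1401378 + 1404 = 1402782 at 30 labels/s is 46759 s + 12 f = 12 h 59 min 19 s frame 12, i.e. 12:59:19;12.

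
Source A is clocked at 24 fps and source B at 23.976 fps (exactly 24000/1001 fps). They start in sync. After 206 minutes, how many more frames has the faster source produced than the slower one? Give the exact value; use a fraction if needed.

296640/1001 frames

206 min = 12360 s.
A emits 24 × 12360 = 296640 frames; B emits 24000/1001 × 12360 = 296640000/1001.
Difference = 296640/1001 frames (≈ 296.3437); B is behind A.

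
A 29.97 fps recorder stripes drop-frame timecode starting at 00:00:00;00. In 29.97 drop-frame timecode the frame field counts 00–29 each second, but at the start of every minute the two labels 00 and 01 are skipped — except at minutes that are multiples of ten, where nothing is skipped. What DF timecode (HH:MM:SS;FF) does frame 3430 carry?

00:01:54;12

Ten DF minutes hold 17982 frames, so frame 3430 lies in block 0 (frames 0–17981) with 3430 frames into that block.
The block's first minute is 1800 frames and the rest 1798 each; 3430 frames reaches minute 1, so 0 × 18 + 1 × 2 = 2 labels have been skipped so far.
Adding those back, label number 3430 + 2 = 3432 at 30 labels/s is 114 s + 12 f = 0 h 1 min 54 s frame 12, i.e. 00:01:54;12.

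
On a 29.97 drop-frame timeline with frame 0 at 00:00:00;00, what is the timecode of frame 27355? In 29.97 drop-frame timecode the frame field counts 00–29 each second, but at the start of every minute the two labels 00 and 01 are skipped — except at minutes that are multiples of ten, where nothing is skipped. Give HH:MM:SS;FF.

00:15:12;23

Each 10-minute DF block holds 10 × 60 × 30 − 9 × 2 = 17982 frames. 27355 ÷ 17982 → 1 full block, remainder 9373.
Within the partial block the first minute is 1800 frames and each further minute 1798, so 5 further minute boundaries passed. Total skipped labels = 18 × 1 + 2 × 5 = 28.
Non-drop label index = 27355 + 28 = 27383; at 30 labels/s that is 00:15:12:23, i.e. DF 00:15:12;23.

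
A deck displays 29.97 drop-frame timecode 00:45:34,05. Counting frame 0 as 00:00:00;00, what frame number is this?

81943

Complete 10-minute blocks: 4, each 17982 frames → 71928.
Remaining 5 whole minutes in the current block: 1800 + 4 × 1798 = 8992 frames.
Within the current minute: 34 × 30 + 5 − 2 = 1023 (labels ;00/;01 skipped at this minute). Total = 71928 + 8992 + 1023 = 81943.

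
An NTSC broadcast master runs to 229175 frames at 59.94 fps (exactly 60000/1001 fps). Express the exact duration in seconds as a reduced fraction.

9176167/2400 seconds

Running time = 229175 ÷ (60000/1001) = 229175 × 1001/60000 = 9176167/2400 s.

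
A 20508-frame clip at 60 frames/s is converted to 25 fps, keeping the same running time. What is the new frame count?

8545 frames

Target frames = source frames × (target rate / source rate) = 20508 × (25)/(60) = 20508 × 5/12 = 8545.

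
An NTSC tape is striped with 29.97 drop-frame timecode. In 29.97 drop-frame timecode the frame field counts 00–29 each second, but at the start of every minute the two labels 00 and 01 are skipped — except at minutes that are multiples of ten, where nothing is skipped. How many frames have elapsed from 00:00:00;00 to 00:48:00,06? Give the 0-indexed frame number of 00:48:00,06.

Complete 10-minute blocks: 4, each 17982 frames → 71928.
Remaining 8 whole minutes in the current block: 1800 + 7 × 1798 = 14386 frames.
Within the current minute: 0 × 30 + 6 − 2 = 4 (labels ;00/;01 skipped at this minute). Total = 71928 + 14386 + 4 = 86318.

86318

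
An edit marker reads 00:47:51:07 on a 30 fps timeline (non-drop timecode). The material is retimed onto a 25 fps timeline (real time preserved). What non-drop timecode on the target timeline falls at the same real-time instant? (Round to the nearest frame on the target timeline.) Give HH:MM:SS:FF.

Source frame index: (0×3600 + 47×60 + 51) × 30 + 7 = 86137.
Real time: 86137 / (30) = 86137/30 s.
Target frame: (86137/30) × (25) = 430685/6 ≈ 71780.833 → 71781.
At 25 labels/s: frame 71781 → 00:47:51:06.

00:47:51:06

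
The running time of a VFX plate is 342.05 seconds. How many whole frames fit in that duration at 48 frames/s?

Frames = 342.05 × 48 = 82092/5 ≈ 16418.4000.
Complete frames: 16418.

16418 frames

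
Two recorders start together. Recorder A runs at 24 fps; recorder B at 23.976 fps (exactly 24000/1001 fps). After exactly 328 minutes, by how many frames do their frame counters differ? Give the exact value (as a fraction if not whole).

328 min = 19680 s.
A emits 24 × 19680 = 472320 frames; B emits 24000/1001 × 19680 = 472320000/1001.
Difference = 472320/1001 frames (≈ 471.8482); B is behind A.

472320/1001 frames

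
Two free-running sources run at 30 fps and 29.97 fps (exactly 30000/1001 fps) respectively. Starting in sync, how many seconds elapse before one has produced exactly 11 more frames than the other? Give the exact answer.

The gap grows by |30000/1001 − 30| = 30/1001 frames per second.
Time for a 11-frame gap: 11 ÷ (30/1001) = 11011/30 s.

11011/30 seconds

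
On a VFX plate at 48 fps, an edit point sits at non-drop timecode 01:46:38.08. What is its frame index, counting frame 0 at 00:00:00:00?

Total seconds to the label: (1 × 3600 + 46 × 60 + 38) = 6398.
Frame index = 6398 × 48 + 8 = 307112.

307112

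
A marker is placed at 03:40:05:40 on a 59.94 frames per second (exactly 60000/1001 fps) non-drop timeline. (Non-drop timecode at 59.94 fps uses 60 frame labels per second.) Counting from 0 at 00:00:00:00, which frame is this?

Total seconds to the label: (3 × 3600 + 40 × 60 + 5) = 13205.
Frame index = 13205 × 60 + 40 = 792340.

792340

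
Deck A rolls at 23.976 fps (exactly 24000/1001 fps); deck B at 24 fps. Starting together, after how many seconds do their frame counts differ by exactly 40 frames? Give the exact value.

The gap grows by |24 − 24000/1001| = 24/1001 frames per second.
Time for a 40-frame gap: 40 ÷ (24/1001) = 5005/3 s.

5005/3 seconds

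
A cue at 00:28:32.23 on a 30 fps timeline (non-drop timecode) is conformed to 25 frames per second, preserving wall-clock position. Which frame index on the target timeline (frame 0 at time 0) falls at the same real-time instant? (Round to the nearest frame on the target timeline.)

Source frame index: (0×3600 + 28×60 + 32) × 30 + 23 = 51383.
Real time: 51383 / (30) = 51383/30 s.
Target frame: (51383/30) × (25) = 256915/6 ≈ 42819.167 → 42819.

frame 42819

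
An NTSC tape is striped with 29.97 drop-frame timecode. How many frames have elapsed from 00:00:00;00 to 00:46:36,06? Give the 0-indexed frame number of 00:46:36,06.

Complete 10-minute blocks: 4, each 17982 frames → 71928.
Remaining 6 whole minutes in the current block: 1800 + 5 × 1798 = 10790 frames.
Within the current minute: 36 × 30 + 6 − 2 = 1084 (labels ;00/;01 skipped at this minute). Total = 71928 + 10790 + 1084 = 83802.

83802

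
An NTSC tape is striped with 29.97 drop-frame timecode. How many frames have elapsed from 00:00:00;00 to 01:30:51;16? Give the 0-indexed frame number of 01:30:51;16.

Complete 10-minute blocks: 9, each 17982 frames → 161838.
Remaining 0 whole minutes in the current block: 0 frames.
Within the current minute: 51 × 30 + 16 = 1546. Total = 161838 + 0 + 1546 = 163384.

163384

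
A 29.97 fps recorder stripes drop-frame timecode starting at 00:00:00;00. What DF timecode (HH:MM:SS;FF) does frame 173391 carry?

Ten DF minutes hold 17982 frames, so frame 173391 lies in block 9 (frames 161838–179819) with 11553 frames into that block.
The block's first minute is 1800 frames and the rest 1798 each; 11553 frames reaches minute 6, so 9 × 18 + 6 × 2 = 174 labels have been skipped so far.
Adding those back, label number 173391 + 174 = 173565 at 30 labels/s is 5785 s + 15 f = 1 h 36 min 25 s frame 15, i.e. 01:36:25;15.

01:36:25;15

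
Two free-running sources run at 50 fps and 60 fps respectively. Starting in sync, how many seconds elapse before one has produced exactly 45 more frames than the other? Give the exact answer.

4.5 seconds

The gap grows by |60 − 50| = 10 frames per second.
Time for a 45-frame gap: 45 ÷ (10) = 4.5 s.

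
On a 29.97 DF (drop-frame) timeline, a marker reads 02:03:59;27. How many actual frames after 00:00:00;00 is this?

As if non-drop at 30 labels/s: (2 × 3600 + 3 × 60 + 59) × 30 + 27 = 223197.
Minute boundaries passed: 123; those not divisible by 10: 123 − 12 = 111; dropped labels = 2 × 111 = 222.
Actual frame index = 223197 − 222 = 222975.

222975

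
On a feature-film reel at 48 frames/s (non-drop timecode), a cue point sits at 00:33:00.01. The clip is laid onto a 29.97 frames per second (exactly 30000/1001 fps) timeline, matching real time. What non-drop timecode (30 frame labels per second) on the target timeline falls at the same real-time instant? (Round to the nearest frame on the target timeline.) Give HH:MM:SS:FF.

Source frame index: (0×3600 + 33×60 + 0) × 48 + 1 = 95041.
Real time: 95041 / (48) = 95041/48 s.
Target frame: (95041/48) × (30000/1001) = 59400625/1001 ≈ 59341.284 → 59341.
At 30 labels/s: frame 59341 → 00:32:58:01.

00:32:58:01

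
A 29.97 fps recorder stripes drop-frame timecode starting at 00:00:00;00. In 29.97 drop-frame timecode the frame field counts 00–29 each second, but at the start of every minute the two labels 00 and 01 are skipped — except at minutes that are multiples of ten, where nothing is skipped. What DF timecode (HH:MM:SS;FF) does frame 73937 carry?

00:41:07;01

Ten DF minutes hold 17982 frames, so frame 73937 lies in block 4 (frames 71928–89909) with 2009 frames into that block.
The block's first minute is 1800 frames and the rest 1798 each; 2009 frames reaches minute 1, so 4 × 18 + 1 × 2 = 74 labels have been skipped so far.
Adding those back, label number 73937 + 74 = 74011 at 30 labels/s is 2467 s + 1 f = 0 h 41 min 7 s frame 1, i.e. 00:41:07;01.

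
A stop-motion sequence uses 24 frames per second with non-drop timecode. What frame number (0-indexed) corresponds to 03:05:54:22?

Total seconds to the label: (3 × 3600 + 5 × 60 + 54) = 11154.
Frame index = 11154 × 24 + 22 = 267718.

267718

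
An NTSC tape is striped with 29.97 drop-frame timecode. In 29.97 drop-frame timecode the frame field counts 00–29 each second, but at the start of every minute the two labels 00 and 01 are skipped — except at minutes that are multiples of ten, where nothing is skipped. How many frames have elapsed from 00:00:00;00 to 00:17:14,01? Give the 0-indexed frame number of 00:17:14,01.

30989

Complete 10-minute blocks: 1, each 17982 frames → 17982.
Remaining 7 whole minutes in the current block: 1800 + 6 × 1798 = 12588 frames.
Within the current minute: 14 × 30 + 1 − 2 = 419 (labels ;00/;01 skipped at this minute). Total = 17982 + 12588 + 419 = 30989.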